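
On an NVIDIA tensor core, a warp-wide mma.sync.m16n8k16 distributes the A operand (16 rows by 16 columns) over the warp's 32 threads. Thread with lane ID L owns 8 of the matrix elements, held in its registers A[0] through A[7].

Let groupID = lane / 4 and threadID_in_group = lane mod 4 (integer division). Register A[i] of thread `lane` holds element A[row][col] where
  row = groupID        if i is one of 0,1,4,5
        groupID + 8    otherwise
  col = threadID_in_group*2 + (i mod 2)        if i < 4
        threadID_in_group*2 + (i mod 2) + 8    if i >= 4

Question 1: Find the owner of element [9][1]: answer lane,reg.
4,3

r=9⇒gr=1,Rb=1  c=1⇒Cb=0,th=0,odd=1
L=1*4+0=4  i=0*4+1*2+1=3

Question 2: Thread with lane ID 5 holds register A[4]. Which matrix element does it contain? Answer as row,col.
lane 5=>5/4=1, 5 mod 4=1
i=4  r:1+0=>1  c:2·1+0+8=>10

1,10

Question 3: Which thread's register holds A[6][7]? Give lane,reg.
27,1

r: 6->gid=6,r8=0  c: 7->c8=0,tid=3,i&1=1
L=6*4+3=27  i=0*4+0*2+1=1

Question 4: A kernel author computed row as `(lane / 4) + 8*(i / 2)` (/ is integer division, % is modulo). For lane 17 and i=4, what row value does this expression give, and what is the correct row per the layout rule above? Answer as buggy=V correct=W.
`(lane / 4) + 8*(i / 2)`[17,4]→20
L=17→G=17>>2=4, T=17&3=1
[4]→row 4+0=4  col 1·2+0+8=10
row: 20 vs 4

buggy=20 correct=4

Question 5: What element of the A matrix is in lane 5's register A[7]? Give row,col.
5: gid=1,tid=1
[7] (1+8,1*2+1+8) = (9,11)

9,11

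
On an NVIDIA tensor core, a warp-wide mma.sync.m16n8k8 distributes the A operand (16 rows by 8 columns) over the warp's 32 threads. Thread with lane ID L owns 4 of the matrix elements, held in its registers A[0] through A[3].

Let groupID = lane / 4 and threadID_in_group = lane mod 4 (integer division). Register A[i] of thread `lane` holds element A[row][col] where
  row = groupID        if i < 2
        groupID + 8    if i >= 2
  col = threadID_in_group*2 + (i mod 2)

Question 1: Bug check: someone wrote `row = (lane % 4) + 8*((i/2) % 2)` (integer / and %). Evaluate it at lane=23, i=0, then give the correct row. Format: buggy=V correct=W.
buggy=3 correct=5

`(lane % 4) + 8*((i/2) % 2)`[23,0]=>3
lane 23: grp=5 (23/4), tig=3 (23%4)
i=0: r=5+0=5, c=3*2+0=6
row: 3 vs 5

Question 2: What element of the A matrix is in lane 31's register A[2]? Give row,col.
15,6

lane 31: gr=7 (31/4), th=3 (31%4)
i=2: r=7+8=15, c=3*2+0=6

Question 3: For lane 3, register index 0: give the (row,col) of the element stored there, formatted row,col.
3: gid=0,tid=3
[0] (0+0,3*2+0) = (0,6)

0,6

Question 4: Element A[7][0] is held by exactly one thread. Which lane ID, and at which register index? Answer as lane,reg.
r=7→G=7,rhi=0  c=0→T=0,p=0
L=7*4+0=28  i=0*2+0=0

28,0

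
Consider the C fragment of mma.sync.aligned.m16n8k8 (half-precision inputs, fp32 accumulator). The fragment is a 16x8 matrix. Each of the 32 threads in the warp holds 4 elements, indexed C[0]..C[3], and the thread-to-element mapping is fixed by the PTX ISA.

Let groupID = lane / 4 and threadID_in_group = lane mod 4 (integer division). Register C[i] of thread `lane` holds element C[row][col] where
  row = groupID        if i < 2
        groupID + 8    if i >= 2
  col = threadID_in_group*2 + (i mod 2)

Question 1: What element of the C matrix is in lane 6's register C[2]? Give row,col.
9,4

lane 6⇒6/4=1, 6 mod 4=2
i=2  r:1+8⇒9  c:2·2+0⇒4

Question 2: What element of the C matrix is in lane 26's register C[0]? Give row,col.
lane 26=>26/4=6, 26 mod 4=2
i=0  r:6+0=>6  c:2·2+0=>4

6,4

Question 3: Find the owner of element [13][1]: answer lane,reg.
20,3

r=13⇒gr=5,Rb=1  c=1⇒th=0,odd=1
L=5*4+0=20  i=1*2+1=3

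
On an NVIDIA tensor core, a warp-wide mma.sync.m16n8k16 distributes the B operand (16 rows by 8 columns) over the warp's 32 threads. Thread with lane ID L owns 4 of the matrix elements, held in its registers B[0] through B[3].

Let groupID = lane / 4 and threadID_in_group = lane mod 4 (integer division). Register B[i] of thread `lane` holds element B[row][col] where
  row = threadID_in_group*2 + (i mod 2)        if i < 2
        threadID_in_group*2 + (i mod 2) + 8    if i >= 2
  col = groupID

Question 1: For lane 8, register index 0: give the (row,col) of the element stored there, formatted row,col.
L=8->gid=8>>2=2, tid=8&3=0
[0]->row 0·2+0+0=0  col gid=2

0,2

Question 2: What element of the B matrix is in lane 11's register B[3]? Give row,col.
15,2

11: G=2,T=3
[3] (3*2+1+8,2) = (15,2)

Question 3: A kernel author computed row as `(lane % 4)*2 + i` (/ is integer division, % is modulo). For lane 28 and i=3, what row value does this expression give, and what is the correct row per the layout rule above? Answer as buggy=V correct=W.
`(lane % 4)*2 + i`[28,3]->3
lane 28: gid=7 (28/4), tid=0 (28%4)
i=3: r=0*2+1+8=9, c=gid=7
row: 3 vs 9

buggy=3 correct=9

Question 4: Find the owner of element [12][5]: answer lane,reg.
c: 5->gid=5  r: 12->r8=1,tid=2,i&1=0
L=5*4+2=22  i=1*2+0=2

22,2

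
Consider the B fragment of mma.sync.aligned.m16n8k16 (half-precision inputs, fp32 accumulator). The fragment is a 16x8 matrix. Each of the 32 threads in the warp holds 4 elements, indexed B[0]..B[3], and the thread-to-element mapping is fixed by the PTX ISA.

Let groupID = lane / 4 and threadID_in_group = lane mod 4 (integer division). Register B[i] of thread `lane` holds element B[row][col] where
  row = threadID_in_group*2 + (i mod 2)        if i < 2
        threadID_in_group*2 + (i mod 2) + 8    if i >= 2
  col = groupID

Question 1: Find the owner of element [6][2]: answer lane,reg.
c=2->g=2  r=6->rb=0,t=3,b0=0
L=2*4+3=11  i=0*2+0=0

11,0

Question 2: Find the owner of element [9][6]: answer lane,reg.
c=6→G=6  r=9→rhi=1,T=0,p=1
L=6*4+0=24  i=1*2+1=3

24,3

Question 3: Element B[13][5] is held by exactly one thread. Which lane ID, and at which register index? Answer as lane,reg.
22,3

c=5⇒gr=5  r=13⇒Rb=1,th=2,odd=1
L=5*4+2=22  i=1*2+1=3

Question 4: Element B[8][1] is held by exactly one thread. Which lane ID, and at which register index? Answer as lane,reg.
4,2

c=1⇒gr=1  r=8⇒Rb=1,th=0,odd=0
L=1*4+0=4  i=1*2+0=2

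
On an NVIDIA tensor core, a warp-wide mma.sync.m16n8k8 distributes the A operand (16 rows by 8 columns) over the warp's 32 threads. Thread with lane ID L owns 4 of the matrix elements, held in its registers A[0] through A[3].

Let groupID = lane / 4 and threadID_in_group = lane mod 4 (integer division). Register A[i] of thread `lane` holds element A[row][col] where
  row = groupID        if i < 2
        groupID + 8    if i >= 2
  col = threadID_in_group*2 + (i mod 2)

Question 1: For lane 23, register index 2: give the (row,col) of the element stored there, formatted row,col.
13,6

L=23→G=23>>2=5, T=23&3=3
[2]→row 5+8=13  col 3·2+0=6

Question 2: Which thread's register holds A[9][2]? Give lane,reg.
r: 9->gid=1,r8=1  c: 2->tid=1,i&1=0
L=1*4+1=5  i=1*2+0=2

5,2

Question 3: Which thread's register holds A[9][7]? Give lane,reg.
r=9→G=1,rhi=1  c=7→T=3,p=1
L=1*4+3=7  i=1*2+1=3

7,3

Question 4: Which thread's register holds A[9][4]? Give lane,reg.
6,2

r:9=>grp=1,rB=1  c:4=>tig=2,lo=0
L=1*4+2=6  i=1*2+0=2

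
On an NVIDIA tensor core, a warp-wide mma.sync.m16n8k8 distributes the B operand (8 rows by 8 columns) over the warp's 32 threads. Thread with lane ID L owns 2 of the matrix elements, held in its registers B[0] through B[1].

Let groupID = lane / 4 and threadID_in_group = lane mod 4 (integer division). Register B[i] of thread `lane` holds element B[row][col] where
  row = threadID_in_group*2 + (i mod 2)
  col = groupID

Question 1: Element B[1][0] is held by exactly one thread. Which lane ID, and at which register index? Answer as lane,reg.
0,1

c:0=>grp=0  r:1=>tig=0,lo=1
L=0*4+0=0  i=1=1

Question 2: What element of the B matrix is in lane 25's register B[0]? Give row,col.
2,6

L=25=>grp=25>>2=6, tig=25&3=1
[0]=>row 1·2+0=2  col grp=6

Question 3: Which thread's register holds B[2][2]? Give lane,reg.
9,0

c=2->g=2  r=2->t=1,b0=0
L=2*4+1=9  i=0=0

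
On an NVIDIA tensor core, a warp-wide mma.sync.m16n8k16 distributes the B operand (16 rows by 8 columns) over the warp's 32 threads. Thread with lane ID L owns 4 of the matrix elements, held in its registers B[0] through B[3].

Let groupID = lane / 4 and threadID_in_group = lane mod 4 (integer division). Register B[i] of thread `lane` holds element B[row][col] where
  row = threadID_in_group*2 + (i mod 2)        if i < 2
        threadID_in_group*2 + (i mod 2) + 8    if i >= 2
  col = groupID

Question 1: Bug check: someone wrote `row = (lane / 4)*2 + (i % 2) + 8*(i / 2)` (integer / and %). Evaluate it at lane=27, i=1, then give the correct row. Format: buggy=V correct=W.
`(lane / 4)*2 + (i % 2) + 8*(i / 2)`[27,1]=>13
L=27=>grp=27>>2=6, tig=27&3=3
[1]=>row 3·2+1+0=7  col grp=6
row: 13 vs 7

buggy=13 correct=7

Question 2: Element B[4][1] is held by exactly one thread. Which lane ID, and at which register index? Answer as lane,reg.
c:1=>grp=1  r:4=>rB=0,tig=2,lo=0
L=1*4+2=6  i=0*2+0=0

6,0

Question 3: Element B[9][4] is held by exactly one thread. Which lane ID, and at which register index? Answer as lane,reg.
c:4=>grp=4  r:9=>rB=1,tig=0,lo=1
L=4*4+0=16  i=1*2+1=3

16,3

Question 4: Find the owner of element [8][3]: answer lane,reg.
12,2

c: 3->gid=3  r: 8->r8=1,tid=0,i&1=0
L=3*4+0=12  i=1*2+0=2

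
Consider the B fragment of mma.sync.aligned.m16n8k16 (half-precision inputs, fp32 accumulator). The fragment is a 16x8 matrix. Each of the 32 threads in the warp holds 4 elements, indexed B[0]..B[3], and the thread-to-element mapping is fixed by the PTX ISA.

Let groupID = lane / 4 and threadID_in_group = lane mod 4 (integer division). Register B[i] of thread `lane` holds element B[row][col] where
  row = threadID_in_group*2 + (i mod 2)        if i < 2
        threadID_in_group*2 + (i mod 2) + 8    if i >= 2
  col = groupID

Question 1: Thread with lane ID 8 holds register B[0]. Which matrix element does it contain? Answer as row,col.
lane 8: gid=2 (8/4), tid=0 (8%4)
i=0: r=0*2+0+0=0, c=gid=2

0,2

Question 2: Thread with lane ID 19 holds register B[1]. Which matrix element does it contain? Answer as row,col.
7,4

L=19⇒gr=19>>2=4, th=19&3=3
[1]⇒row 3·2+1+0=7  col gr=4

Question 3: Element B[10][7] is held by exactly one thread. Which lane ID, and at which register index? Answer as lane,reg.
c=7⇒gr=7  r=10⇒Rb=1,th=1,odd=0
L=7*4+1=29  i=1*2+0=2

29,2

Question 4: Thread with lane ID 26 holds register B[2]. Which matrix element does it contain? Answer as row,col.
12,6

lane 26->26/4=6, 26 mod 4=2
i=2  r:2·2+0+8->12  c:6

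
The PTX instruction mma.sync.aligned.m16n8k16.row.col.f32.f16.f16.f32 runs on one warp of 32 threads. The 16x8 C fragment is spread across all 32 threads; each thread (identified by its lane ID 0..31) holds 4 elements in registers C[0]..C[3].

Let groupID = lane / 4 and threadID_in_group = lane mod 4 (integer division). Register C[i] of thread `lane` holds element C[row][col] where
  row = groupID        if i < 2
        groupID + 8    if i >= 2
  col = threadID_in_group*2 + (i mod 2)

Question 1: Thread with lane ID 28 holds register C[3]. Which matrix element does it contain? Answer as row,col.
15,1

lane 28->28/4=7, 28 mod 4=0
i=3  r:7+8->15  c:2·0+1->1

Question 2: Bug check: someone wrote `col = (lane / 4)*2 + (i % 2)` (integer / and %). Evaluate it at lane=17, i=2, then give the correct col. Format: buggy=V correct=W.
`(lane / 4)*2 + (i % 2)`[17,2]->8
lane 17: gid=4 (17/4), tid=1 (17%4)
i=2: r=4+8=12, c=1*2+0=2
col: 8 vs 2

buggy=8 correct=2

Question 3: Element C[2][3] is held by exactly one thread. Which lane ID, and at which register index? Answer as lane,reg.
r=2⇒gr=2,Rb=0  c=3⇒th=1,odd=1
L=2*4+1=9  i=0*2+1=1

9,1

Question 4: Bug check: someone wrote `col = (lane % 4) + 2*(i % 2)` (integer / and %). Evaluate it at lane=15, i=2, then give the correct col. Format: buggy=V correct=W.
buggy=3 correct=6

`(lane % 4) + 2*(i % 2)`[15,2]->3
lane 15: gid=3 (15/4), tid=3 (15%4)
i=2: r=3+8=11, c=3*2+0=6
col: 3 vs 6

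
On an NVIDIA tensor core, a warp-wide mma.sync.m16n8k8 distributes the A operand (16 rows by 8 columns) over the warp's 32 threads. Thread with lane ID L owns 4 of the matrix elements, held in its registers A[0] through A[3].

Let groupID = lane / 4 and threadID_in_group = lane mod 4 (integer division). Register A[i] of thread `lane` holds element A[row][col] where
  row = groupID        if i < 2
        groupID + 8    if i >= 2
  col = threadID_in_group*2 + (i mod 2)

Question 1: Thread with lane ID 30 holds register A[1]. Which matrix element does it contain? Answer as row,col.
lane 30->30/4=7, 30 mod 4=2
i=1  r:7+0->7  c:2·2+1->5

7,5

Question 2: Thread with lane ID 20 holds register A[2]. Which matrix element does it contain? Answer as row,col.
20: gid=5,tid=0
[2] (5+8,0*2+0) = (13,0)

13,0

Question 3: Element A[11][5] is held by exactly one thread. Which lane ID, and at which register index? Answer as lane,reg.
r=11->g=3,rb=1  c=5->t=2,b0=1
L=3*4+2=14  i=1*2+1=3

14,3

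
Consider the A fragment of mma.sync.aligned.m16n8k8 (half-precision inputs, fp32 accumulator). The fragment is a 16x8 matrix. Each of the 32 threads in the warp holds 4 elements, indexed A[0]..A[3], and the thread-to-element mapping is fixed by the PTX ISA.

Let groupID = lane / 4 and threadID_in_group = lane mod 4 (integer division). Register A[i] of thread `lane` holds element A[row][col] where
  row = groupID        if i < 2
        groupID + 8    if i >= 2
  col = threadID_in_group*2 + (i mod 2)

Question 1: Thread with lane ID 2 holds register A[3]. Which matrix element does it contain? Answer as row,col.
8,5

lane 2=>2/4=0, 2 mod 4=2
i=3  r:0+8=>8  c:2·2+1=>5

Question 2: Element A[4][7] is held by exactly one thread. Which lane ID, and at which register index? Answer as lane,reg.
r:4=>grp=4,rB=0  c:7=>tig=3,lo=1
L=4*4+3=19  i=0*2+1=1

19,1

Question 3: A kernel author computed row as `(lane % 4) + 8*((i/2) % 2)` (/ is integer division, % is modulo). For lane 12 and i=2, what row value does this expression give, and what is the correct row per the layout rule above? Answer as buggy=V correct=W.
buggy=8 correct=11

`(lane % 4) + 8*((i/2) % 2)`[12,2]->8
lane 12: g=3 (12/4), t=0 (12%4)
i=2: r=3+8=11, c=0*2+0=0
row: 8 vs 11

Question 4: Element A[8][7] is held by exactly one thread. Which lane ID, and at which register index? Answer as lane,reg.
r=8⇒gr=0,Rb=1  c=7⇒th=3,odd=1
L=0*4+3=3  i=1*2+1=3

3,3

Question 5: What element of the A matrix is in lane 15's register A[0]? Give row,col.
3,6

lane 15: g=3 (15/4), t=3 (15%4)
i=0: r=3+0=3, c=3*2+0=6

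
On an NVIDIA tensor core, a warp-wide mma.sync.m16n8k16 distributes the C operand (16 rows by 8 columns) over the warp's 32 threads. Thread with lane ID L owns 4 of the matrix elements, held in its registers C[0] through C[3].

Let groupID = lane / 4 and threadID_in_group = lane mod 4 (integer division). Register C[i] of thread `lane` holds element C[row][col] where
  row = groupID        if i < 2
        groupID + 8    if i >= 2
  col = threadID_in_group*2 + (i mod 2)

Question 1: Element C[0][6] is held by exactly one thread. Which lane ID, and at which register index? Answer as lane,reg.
r: 0->gid=0,r8=0  c: 6->tid=3,i&1=0
L=0*4+3=3  i=0*2+0=0

3,0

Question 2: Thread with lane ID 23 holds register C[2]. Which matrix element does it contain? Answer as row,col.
13,6

lane 23=>23/4=5, 23 mod 4=3
i=2  r:5+8=>13  c:2·3+0=>6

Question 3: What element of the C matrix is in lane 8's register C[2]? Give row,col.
10,0

lane 8: g=2 (8/4), t=0 (8%4)
i=2: r=2+8=10, c=0*2+0=0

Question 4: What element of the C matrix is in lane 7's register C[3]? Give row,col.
L=7->g=7>>2=1, t=7&3=3
[3]->row 1+8=9  col 3·2+1=7

9,7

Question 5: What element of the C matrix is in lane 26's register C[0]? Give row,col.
L=26→G=26>>2=6, T=26&3=2
[0]→row 6+0=6  col 2·2+0=4

6,4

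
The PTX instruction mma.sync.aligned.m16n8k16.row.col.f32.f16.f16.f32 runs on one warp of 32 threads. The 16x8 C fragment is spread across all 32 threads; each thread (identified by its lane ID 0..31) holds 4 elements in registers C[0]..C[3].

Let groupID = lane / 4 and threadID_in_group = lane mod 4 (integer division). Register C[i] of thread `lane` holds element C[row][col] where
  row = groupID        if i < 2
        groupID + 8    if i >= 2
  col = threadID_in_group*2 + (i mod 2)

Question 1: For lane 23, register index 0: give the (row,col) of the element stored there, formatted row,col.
5,6

lane 23: G=5 (23/4), T=3 (23%4)
i=0: r=5+0=5, c=3*2+0=6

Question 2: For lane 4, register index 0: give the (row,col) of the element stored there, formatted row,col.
lane 4: G=1 (4/4), T=0 (4%4)
i=0: r=1+0=1, c=0*2+0=0

1,0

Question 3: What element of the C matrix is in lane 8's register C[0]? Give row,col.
2,0

L=8→G=8>>2=2, T=8&3=0
[0]→row 2+0=2  col 0·2+0=0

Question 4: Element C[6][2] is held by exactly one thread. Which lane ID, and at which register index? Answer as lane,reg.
25,0

r:6=>grp=6,rB=0  c:2=>tig=1,lo=0
L=6*4+1=25  i=0*2+0=0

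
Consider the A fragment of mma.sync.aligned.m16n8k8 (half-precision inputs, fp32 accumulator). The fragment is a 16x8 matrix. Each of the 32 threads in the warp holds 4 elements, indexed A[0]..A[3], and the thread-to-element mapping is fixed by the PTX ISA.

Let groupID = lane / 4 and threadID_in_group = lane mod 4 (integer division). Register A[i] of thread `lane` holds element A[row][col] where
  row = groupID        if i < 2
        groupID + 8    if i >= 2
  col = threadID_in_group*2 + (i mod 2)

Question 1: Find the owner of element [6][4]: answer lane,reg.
26,0

r=6→G=6,rhi=0  c=4→T=2,p=0
L=6*4+2=26  i=0*2+0=0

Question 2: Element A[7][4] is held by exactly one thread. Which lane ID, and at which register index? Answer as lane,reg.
30,0

r: 7->gid=7,r8=0  c: 4->tid=2,i&1=0
L=7*4+2=30  i=0*2+0=0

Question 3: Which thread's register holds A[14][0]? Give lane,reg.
24,2

r=14->g=6,rb=1  c=0->t=0,b0=0
L=6*4+0=24  i=1*2+0=2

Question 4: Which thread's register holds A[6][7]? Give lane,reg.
r: 6->gid=6,r8=0  c: 7->tid=3,i&1=1
L=6*4+3=27  i=0*2+1=1

27,1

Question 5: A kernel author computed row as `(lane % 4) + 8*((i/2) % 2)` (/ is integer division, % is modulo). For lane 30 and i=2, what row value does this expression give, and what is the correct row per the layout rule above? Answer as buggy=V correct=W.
`(lane % 4) + 8*((i/2) % 2)`[30,2]->10
L=30->gid=30>>2=7, tid=30&3=2
[2]->row 7+8=15  col 2·2+0=4
row: 10 vs 15

buggy=10 correct=15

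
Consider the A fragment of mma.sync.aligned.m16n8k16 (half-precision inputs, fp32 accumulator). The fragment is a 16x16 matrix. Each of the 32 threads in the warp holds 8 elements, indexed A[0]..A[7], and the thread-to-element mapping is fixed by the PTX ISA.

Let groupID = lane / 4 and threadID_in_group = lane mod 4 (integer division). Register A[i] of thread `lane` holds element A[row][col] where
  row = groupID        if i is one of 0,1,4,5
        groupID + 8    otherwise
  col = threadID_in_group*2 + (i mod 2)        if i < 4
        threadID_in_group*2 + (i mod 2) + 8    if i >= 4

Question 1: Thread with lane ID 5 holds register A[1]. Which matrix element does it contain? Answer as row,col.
lane 5: g=1 (5/4), t=1 (5%4)
i=1: r=1+0=1, c=1*2+1+0=3

1,3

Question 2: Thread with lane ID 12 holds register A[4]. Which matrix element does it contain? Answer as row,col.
lane 12: G=3 (12/4), T=0 (12%4)
i=4: r=3+0=3, c=0*2+0+8=8

3,8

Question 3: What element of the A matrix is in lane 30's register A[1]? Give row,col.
lane 30->30/4=7, 30 mod 4=2
i=1  r:7+0->7  c:2·2+1+0->5

7,5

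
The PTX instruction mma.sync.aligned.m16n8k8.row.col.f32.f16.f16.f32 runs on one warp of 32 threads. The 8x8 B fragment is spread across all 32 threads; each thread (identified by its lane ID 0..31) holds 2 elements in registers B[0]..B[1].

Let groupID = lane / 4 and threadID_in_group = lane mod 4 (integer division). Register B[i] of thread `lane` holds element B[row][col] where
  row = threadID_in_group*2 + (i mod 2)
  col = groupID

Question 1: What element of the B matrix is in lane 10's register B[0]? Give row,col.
4,2

10: G=2,T=2
[0] (2*2+0,2) = (4,2)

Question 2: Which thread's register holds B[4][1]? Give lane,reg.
c:1=>grp=1  r:4=>tig=2,lo=0
L=1*4+2=6  i=0=0

6,0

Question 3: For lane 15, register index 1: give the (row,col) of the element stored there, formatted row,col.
7,3

15: gr=3,th=3
[1] (3*2+1,3) = (7,3)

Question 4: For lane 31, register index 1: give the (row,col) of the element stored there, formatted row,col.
7,7

lane 31->31/4=7, 31 mod 4=3
i=1  r:2·3+1->7  c:7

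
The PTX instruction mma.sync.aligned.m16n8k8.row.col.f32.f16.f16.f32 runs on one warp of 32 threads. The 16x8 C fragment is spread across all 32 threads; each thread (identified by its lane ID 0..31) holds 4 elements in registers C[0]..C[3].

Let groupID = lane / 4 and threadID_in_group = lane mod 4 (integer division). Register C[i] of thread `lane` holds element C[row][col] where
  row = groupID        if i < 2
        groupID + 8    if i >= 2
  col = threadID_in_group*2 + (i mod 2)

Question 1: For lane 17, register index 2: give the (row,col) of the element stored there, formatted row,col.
L=17->gid=17>>2=4, tid=17&3=1
[2]->row 4+8=12  col 1·2+0=2

12,2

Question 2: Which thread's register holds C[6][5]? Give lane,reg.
26,1

r=6→G=6,rhi=0  c=5→T=2,p=1
L=6*4+2=26  i=0*2+1=1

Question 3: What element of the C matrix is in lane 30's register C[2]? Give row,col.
lane 30->30/4=7, 30 mod 4=2
i=2  r:7+8->15  c:2·2+0->4

15,4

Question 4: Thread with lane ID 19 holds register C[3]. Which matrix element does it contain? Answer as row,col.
19: g=4,t=3
[3] (4+8,3*2+1) = (12,7)

12,7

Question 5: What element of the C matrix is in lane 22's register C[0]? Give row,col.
22: grp=5,tig=2
[0] (5+0,2*2+0) = (5,4)

5,4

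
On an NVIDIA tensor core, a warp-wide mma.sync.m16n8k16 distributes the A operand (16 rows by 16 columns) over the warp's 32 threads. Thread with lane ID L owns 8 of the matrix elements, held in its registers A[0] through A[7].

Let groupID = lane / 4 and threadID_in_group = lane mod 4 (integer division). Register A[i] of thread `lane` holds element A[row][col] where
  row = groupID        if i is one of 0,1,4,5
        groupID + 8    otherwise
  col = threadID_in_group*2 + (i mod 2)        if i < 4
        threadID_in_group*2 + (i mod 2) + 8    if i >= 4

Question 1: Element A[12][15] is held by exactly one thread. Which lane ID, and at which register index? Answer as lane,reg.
19,7

r=12->g=4,rb=1  c=15->cb=1,t=3,b0=1
L=4*4+3=19  i=1*4+1*2+1=7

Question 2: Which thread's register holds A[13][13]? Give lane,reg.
22,7

r=13⇒gr=5,Rb=1  c=13⇒Cb=1,th=2,odd=1
L=5*4+2=22  i=1*4+1*2+1=7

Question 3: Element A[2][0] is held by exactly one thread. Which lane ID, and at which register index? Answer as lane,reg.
8,0

r:2=>grp=2,rB=0  c:0=>cB=0,tig=0,lo=0
L=2*4+0=8  i=0*4+0*2+0=0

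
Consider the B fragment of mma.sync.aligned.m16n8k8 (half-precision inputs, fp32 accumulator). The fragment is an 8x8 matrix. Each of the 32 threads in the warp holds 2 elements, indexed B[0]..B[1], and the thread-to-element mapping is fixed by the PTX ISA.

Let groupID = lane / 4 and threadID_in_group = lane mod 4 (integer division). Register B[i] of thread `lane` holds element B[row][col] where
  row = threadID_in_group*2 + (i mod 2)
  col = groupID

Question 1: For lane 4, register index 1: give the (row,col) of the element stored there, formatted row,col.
lane 4=>4/4=1, 4 mod 4=0
i=1  r:2·0+1=>1  c:1

1,1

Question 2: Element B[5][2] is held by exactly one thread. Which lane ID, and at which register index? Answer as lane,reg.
c: 2->gid=2  r: 5->tid=2,i&1=1
L=2*4+2=10  i=1=1

10,1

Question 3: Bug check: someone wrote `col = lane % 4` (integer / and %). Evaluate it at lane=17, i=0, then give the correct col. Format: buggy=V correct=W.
buggy=1 correct=4

`lane % 4`[17,0]→1
lane 17: G=4 (17/4), T=1 (17%4)
i=0: r=1*2+0=2, c=G=4
col: 1 vs 4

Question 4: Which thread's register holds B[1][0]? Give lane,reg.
c=0⇒gr=0  r=1⇒th=0,odd=1
L=0*4+0=0  i=1=1

0,1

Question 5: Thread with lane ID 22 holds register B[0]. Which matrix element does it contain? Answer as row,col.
L=22⇒gr=22>>2=5, th=22&3=2
[0]⇒row 2·2+0=4  col gr=5

4,5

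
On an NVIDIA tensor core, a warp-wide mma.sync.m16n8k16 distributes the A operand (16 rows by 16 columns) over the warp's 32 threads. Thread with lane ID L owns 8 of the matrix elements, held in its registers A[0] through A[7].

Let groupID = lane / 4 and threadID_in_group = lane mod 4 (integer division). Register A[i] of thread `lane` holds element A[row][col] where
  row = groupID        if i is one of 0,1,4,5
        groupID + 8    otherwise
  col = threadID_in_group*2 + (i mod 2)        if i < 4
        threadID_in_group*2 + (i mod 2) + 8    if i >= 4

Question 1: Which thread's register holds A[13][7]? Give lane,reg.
r:13=>grp=5,rB=1  c:7=>cB=0,tig=3,lo=1
L=5*4+3=23  i=0*4+1*2+1=3

23,3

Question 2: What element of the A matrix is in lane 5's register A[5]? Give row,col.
lane 5: gid=1 (5/4), tid=1 (5%4)
i=5: r=1+0=1, c=1*2+1+8=11

1,11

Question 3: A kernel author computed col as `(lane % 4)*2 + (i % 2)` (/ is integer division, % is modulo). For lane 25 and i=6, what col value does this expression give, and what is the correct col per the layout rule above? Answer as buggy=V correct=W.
buggy=2 correct=10

`(lane % 4)*2 + (i % 2)`[25,6]->2
L=25->gid=25>>2=6, tid=25&3=1
[6]->row 6+8=14  col 1·2+0+8=10
col: 2 vs 10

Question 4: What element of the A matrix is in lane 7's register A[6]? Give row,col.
9,14

L=7->g=7>>2=1, t=7&3=3
[6]->row 1+8=9  col 3·2+0+8=14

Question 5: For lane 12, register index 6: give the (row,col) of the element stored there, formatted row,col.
lane 12: G=3 (12/4), T=0 (12%4)
i=6: r=3+8=11, c=0*2+0+8=8

11,8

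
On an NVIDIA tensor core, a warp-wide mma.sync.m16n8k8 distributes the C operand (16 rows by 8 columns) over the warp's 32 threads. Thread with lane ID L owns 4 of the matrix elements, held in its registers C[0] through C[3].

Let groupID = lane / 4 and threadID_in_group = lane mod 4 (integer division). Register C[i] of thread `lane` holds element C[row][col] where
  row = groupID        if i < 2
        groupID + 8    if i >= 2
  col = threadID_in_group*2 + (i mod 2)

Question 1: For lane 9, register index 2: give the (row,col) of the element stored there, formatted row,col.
10,2

lane 9=>9/4=2, 9 mod 4=1
i=2  r:2+8=>10  c:2·1+0=>2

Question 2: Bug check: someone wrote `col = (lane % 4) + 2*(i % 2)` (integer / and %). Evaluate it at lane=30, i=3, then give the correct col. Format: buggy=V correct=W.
buggy=4 correct=5

`(lane % 4) + 2*(i % 2)`[30,3]→4
lane 30: G=7 (30/4), T=2 (30%4)
i=3: r=7+8=15, c=2*2+1=5
col: 4 vs 5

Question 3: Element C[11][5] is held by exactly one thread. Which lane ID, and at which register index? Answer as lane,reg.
r:11=>grp=3,rB=1  c:5=>tig=2,lo=1
L=3*4+2=14  i=1*2+1=3

14,3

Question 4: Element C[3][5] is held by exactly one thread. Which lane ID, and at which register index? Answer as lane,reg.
r=3⇒gr=3,Rb=0  c=5⇒th=2,odd=1
L=3*4+2=14  i=0*2+1=1

14,1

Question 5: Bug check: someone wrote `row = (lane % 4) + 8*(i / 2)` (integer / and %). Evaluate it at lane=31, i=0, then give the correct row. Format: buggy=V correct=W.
`(lane % 4) + 8*(i / 2)`[31,0]⇒3
L=31⇒gr=31>>2=7, th=31&3=3
[0]⇒row 7+0=7  col 3·2+0=6
row: 3 vs 7

buggy=3 correct=7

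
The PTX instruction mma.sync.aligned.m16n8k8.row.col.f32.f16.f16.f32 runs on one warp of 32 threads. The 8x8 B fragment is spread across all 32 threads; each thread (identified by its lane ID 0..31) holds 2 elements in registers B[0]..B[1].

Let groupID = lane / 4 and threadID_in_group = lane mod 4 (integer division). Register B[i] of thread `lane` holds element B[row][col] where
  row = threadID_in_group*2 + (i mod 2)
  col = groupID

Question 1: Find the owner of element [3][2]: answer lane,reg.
9,1

c=2->g=2  r=3->t=1,b0=1
L=2*4+1=9  i=1=1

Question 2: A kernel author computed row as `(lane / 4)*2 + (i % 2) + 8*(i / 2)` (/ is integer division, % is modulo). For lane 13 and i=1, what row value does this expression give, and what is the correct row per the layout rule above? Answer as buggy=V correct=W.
buggy=7 correct=3

`(lane / 4)*2 + (i % 2) + 8*(i / 2)`[13,1]⇒7
lane 13⇒13/4=3, 13 mod 4=1
i=1  r:2·1+1⇒3  c:3
row: 7 vs 3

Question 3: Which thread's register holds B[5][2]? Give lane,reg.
c=2→G=2  r=5→T=2,p=1
L=2*4+2=10  i=1=1

10,1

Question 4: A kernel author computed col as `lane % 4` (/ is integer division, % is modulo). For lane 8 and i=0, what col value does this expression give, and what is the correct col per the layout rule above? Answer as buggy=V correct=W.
buggy=0 correct=2

`lane % 4`[8,0]=>0
8: grp=2,tig=0
[0] (0*2+0,2) = (0,2)
col: 0 vs 2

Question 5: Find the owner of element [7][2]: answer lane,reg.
c: 2->gid=2  r: 7->tid=3,i&1=1
L=2*4+3=11  i=1=1

11,1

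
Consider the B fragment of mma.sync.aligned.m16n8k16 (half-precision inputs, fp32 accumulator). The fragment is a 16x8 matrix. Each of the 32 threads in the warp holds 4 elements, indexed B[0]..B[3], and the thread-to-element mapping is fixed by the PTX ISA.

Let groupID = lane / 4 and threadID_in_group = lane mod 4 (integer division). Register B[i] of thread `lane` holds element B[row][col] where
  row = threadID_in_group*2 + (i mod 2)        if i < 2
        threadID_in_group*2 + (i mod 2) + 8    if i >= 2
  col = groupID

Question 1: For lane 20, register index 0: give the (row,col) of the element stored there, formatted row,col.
0,5

lane 20->20/4=5, 20 mod 4=0
i=0  r:2·0+0+0->0  c:5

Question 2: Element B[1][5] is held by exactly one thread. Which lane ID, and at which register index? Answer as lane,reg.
20,1

c=5->g=5  r=1->rb=0,t=0,b0=1
L=5*4+0=20  i=0*2+1=1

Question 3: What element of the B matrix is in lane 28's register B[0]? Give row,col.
0,7

lane 28: g=7 (28/4), t=0 (28%4)
i=0: r=0*2+0+0=0, c=g=7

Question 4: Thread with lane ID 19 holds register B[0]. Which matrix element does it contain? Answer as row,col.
6,4

lane 19: gid=4 (19/4), tid=3 (19%4)
i=0: r=3*2+0+0=6, c=gid=4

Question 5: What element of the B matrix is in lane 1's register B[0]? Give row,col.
2,0

lane 1->1/4=0, 1 mod 4=1
i=0  r:2·1+0+0->2  c:0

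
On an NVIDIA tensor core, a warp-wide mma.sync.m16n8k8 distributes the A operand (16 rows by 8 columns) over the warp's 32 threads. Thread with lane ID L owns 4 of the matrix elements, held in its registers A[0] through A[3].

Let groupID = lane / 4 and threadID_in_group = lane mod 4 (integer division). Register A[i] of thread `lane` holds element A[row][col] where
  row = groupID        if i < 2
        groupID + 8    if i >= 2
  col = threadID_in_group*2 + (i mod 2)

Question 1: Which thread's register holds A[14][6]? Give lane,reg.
r:14=>grp=6,rB=1  c:6=>tig=3,lo=0
L=6*4+3=27  i=1*2+0=2

27,2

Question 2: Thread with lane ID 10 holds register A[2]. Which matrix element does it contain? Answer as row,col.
10,4

lane 10⇒10/4=2, 10 mod 4=2
i=2  r:2+8⇒10  c:2·2+0⇒4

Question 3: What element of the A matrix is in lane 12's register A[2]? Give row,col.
11,0

12: grp=3,tig=0
[2] (3+8,0*2+0) = (11,0)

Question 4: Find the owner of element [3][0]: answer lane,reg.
12,0

r=3⇒gr=3,Rb=0  c=0⇒th=0,odd=0
L=3*4+0=12  i=0*2+0=0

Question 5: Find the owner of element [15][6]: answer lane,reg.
r: 15->gid=7,r8=1  c: 6->tid=3,i&1=0
L=7*4+3=31  i=1*2+0=2

31,2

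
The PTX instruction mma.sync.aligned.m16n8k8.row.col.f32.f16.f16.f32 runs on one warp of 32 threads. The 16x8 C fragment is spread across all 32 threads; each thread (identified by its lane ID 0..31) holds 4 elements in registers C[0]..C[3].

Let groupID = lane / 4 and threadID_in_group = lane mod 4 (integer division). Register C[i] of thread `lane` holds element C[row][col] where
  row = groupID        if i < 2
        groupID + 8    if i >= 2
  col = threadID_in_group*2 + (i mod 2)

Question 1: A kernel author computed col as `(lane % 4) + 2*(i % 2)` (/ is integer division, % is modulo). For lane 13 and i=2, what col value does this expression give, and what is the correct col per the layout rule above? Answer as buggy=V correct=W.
`(lane % 4) + 2*(i % 2)`[13,2]→1
lane 13→13/4=3, 13 mod 4=1
i=2  r:3+8→11  c:2·1+0→2
col: 1 vs 2

buggy=1 correct=2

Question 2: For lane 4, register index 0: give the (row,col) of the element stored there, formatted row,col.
1,0

4: gid=1,tid=0
[0] (1+0,0*2+0) = (1,0)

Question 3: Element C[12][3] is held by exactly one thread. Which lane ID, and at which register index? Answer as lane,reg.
r=12⇒gr=4,Rb=1  c=3⇒th=1,odd=1
L=4*4+1=17  i=1*2+1=3

17,3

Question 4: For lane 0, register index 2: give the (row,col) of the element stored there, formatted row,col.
lane 0⇒0/4=0, 0 mod 4=0
i=2  r:0+8⇒8  c:2·0+0⇒0

8,0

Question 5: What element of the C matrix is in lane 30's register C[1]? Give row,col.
7,5

30: g=7,t=2
[1] (7+0,2*2+1) = (7,5)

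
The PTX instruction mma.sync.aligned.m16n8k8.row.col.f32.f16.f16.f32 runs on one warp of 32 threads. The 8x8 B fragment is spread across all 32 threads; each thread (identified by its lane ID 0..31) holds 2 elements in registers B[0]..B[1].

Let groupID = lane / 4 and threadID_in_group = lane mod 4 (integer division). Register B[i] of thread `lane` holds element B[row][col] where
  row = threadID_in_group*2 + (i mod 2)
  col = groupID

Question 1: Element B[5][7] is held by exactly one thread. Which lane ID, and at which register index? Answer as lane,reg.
30,1

c=7⇒gr=7  r=5⇒th=2,odd=1
L=7*4+2=30  i=1=1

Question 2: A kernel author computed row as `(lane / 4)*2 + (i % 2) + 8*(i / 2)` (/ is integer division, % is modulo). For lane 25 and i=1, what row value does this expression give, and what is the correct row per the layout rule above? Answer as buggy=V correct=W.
buggy=13 correct=3

`(lane / 4)*2 + (i % 2) + 8*(i / 2)`[25,1]->13
L=25->gid=25>>2=6, tid=25&3=1
[1]->row 1·2+1=3  col gid=6
row: 13 vs 3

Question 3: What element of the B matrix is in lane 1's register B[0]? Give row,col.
lane 1: gr=0 (1/4), th=1 (1%4)
i=0: r=1*2+0=2, c=gr=0

2,0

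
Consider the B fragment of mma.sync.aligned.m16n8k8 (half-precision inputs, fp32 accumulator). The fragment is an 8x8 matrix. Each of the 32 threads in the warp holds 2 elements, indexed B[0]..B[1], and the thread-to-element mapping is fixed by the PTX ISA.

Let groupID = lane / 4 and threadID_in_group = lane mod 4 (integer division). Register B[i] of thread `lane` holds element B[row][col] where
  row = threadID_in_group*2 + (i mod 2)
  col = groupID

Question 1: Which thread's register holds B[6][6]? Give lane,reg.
27,0

c=6⇒gr=6  r=6⇒th=3,odd=0
L=6*4+3=27  i=0=0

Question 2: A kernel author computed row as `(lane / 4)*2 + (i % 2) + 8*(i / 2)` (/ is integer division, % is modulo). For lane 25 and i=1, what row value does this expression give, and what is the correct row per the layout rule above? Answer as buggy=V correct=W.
buggy=13 correct=3

`(lane / 4)*2 + (i % 2) + 8*(i / 2)`[25,1]→13
L=25→G=25>>2=6, T=25&3=1
[1]→row 1·2+1=3  col G=6
row: 13 vs 3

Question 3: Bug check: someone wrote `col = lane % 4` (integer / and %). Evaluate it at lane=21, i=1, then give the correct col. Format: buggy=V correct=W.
`lane % 4`[21,1]⇒1
lane 21: gr=5 (21/4), th=1 (21%4)
i=1: r=1*2+1=3, c=gr=5
col: 1 vs 5

buggy=1 correct=5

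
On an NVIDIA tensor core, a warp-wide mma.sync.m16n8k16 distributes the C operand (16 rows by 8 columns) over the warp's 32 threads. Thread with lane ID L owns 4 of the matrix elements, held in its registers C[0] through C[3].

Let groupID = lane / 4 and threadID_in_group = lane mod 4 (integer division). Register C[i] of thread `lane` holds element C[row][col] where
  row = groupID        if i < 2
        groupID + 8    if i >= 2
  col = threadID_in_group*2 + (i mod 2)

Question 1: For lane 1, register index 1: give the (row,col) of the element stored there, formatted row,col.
L=1⇒gr=1>>2=0, th=1&3=1
[1]⇒row 0+0=0  col 1·2+1=3

0,3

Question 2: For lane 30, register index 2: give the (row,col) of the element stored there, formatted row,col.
lane 30→30/4=7, 30 mod 4=2
i=2  r:7+8→15  c:2·2+0→4

15,4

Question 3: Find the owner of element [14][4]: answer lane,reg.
r: 14->gid=6,r8=1  c: 4->tid=2,i&1=0
L=6*4+2=26  i=1*2+0=2

26,2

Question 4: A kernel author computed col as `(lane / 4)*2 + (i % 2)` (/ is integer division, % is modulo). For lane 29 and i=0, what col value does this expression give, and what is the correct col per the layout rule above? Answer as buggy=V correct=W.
buggy=14 correct=2

`(lane / 4)*2 + (i % 2)`[29,0]->14
lane 29: g=7 (29/4), t=1 (29%4)
i=0: r=7+0=7, c=1*2+0=2
col: 14 vs 2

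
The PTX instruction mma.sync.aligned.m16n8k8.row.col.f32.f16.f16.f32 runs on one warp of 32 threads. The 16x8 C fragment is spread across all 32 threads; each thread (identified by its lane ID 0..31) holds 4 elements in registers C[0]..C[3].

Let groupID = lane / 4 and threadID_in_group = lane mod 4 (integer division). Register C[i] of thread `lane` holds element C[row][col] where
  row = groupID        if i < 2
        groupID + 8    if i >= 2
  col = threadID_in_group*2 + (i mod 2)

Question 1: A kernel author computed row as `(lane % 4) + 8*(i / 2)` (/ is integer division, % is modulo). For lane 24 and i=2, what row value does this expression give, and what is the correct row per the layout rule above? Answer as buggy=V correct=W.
buggy=8 correct=14

`(lane % 4) + 8*(i / 2)`[24,2]→8
lane 24→24/4=6, 24 mod 4=0
i=2  r:6+8→14  c:2·0+0→0
row: 8 vs 14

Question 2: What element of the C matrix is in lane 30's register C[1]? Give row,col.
L=30=>grp=30>>2=7, tig=30&3=2
[1]=>row 7+0=7  col 2·2+1=5

7,5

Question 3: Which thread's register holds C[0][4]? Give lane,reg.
2,0

r:0=>grp=0,rB=0  c:4=>tig=2,lo=0
L=0*4+2=2  i=0*2+0=0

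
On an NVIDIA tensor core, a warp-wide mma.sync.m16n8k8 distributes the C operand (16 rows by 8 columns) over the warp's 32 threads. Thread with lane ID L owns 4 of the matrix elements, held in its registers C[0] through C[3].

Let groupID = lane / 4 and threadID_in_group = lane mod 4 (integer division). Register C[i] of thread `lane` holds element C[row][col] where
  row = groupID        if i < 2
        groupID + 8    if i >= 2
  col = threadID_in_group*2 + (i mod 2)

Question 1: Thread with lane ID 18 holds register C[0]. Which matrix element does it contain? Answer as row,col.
4,4

lane 18=>18/4=4, 18 mod 4=2
i=0  r:4+0=>4  c:2·2+0=>4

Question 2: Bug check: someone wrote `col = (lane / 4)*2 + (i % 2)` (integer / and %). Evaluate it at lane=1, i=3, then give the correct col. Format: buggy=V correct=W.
`(lane / 4)*2 + (i % 2)`[1,3]=>1
lane 1: grp=0 (1/4), tig=1 (1%4)
i=3: r=0+8=8, c=1*2+1=3
col: 1 vs 3

buggy=1 correct=3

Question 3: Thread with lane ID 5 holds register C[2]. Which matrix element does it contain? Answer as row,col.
9,2

5: gr=1,th=1
[2] (1+8,1*2+0) = (9,2)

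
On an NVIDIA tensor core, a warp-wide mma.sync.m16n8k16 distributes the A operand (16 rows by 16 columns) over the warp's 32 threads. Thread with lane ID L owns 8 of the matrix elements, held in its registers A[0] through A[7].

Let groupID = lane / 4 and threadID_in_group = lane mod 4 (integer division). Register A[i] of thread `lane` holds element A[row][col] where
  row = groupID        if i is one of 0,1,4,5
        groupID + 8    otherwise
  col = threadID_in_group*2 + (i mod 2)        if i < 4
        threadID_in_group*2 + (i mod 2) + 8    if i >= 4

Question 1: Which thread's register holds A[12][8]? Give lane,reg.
r: 12->gid=4,r8=1  c: 8->c8=1,tid=0,i&1=0
L=4*4+0=16  i=1*4+1*2+0=6

16,6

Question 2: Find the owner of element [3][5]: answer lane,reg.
r=3→G=3,rhi=0  c=5→chi=0,T=2,p=1
L=3*4+2=14  i=0*4+0*2+1=1

14,1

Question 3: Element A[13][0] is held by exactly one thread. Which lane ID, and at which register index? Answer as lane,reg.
r=13->g=5,rb=1  c=0->cb=0,t=0,b0=0
L=5*4+0=20  i=0*4+1*2+0=2

20,2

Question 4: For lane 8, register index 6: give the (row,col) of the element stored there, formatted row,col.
L=8⇒gr=8>>2=2, th=8&3=0
[6]⇒row 2+8=10  col 0·2+0+8=8

10,8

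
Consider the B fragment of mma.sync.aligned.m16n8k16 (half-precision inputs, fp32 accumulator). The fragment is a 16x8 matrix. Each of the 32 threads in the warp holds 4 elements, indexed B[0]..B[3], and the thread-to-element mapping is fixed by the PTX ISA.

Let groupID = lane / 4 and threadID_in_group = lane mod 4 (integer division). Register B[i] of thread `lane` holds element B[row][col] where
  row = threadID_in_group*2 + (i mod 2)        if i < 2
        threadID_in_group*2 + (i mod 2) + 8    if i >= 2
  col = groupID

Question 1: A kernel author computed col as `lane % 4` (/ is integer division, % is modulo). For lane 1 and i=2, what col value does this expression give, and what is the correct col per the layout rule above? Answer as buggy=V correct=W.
`lane % 4`[1,2]⇒1
1: gr=0,th=1
[2] (1*2+0+8,0) = (10,0)
col: 1 vs 0

buggy=1 correct=0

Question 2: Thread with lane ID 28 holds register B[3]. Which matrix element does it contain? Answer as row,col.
L=28⇒gr=28>>2=7, th=28&3=0
[3]⇒row 0·2+1+8=9  col gr=7

9,7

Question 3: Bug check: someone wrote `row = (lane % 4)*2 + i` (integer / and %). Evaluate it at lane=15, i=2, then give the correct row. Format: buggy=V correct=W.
`(lane % 4)*2 + i`[15,2]⇒8
lane 15: gr=3 (15/4), th=3 (15%4)
i=2: r=3*2+0+8=14, c=gr=3
row: 8 vs 14

buggy=8 correct=14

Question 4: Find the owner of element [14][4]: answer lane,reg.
19,2

c=4→G=4  r=14→rhi=1,T=3,p=0
L=4*4+3=19  i=1*2+0=2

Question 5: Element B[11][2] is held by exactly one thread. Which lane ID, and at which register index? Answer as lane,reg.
9,3

c=2⇒gr=2  r=11⇒Rb=1,th=1,odd=1
L=2*4+1=9  i=1*2+1=3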